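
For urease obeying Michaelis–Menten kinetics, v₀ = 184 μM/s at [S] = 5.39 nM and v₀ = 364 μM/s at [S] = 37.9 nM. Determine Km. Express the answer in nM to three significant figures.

In reciprocal form, 1/v = (Km/Vmax)·(1/[S]) + 1/Vmax. The two points give (1/[S], 1/v) = (0.1855, 0.005435) and (0.02639, 0.002747).
Slope = (0.005435 − 0.002747)/(0.1855 − 0.02639) = 0.01689; intercept = 0.005435 − 0.01689×0.1855 = 0.002302.
Vmax = 1/intercept = 434 μM/s; Km = slope × Vmax = 0.01689 × 434 = 7.34 nM.

7.34 nM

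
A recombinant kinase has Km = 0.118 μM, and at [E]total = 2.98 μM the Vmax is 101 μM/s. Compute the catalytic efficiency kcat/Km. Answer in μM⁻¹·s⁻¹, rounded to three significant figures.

287 μM⁻¹·s⁻¹

kcat = Vmax/[E]total = 101/2.98 = 33.9 s⁻¹.
kcat/Km = 33.9/0.118 = 287 μM⁻¹·s⁻¹.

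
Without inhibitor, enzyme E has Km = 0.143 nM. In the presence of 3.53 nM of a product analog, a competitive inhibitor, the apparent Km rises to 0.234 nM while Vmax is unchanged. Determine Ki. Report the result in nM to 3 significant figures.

5.55 nM

Competitive: Km,app = α·Km with α = 1 + [I]/Ki.
α = Km,app/Km = 0.234/0.143 = 1.636.
Ki = [I]/(α − 1) = 3.53/0.6364 = 5.55 nM.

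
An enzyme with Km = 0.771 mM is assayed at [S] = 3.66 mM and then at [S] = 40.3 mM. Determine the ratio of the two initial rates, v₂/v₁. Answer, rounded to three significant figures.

1.19

Since Vmax cancels, v₂/v₁ = [S]₂(Km+[S]₁) / [S]₁(Km+[S]₂).
= 40.3×(0.771+3.66) / (3.66×(0.771+40.3)) = 178.6/150.3 = 1.19.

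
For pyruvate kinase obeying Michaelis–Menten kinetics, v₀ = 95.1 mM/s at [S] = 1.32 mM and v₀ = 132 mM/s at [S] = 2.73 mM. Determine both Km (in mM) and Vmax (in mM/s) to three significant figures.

In reciprocal form, 1/v = (Km/Vmax)·(1/[S]) + 1/Vmax. The two points give (1/[S], 1/v) = (0.7576, 0.01052) and (0.3663, 0.007576).
Slope = (0.01052 − 0.007576)/(0.7576 − 0.3663) = 0.007513; intercept = 0.01052 − 0.007513×0.7576 = 0.004824.
Vmax = 1/intercept = 207 mM/s; Km = slope × Vmax = 0.007513 × 207 = 1.56 mM.

Km = 1.56 mM; Vmax = 207 mM/s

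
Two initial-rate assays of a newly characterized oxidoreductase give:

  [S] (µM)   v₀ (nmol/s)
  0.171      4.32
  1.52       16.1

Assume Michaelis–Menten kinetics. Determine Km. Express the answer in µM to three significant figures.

0.803 µM

In reciprocal form, 1/v = (Km/Vmax)·(1/[S]) + 1/Vmax. The two points give (1/[S], 1/v) = (5.848, 0.2315) and (0.6579, 0.06211).
Slope = (0.2315 − 0.06211)/(5.848 − 0.6579) = 0.03263; intercept = 0.2315 − 0.03263×5.848 = 0.04064.
Vmax = 1/intercept = 24.6 nmol/s; Km = slope × Vmax = 0.03263 × 24.6 = 0.803 µM.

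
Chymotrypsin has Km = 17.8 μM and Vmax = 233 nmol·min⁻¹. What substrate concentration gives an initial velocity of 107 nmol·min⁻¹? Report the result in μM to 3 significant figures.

15.1 μM

Rearranging v = Vmax[S]/(Km+[S]) gives [S] = Km·v/(Vmax − v).
[S] = 17.8 × 107 / (233 − 107) = 1905/126.0 = 15.1 μM.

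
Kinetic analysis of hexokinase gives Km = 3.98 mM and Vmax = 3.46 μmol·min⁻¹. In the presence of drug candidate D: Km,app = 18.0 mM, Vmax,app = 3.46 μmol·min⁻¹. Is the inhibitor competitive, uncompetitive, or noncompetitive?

Km increases (3.98 → 18.0 mM) while Vmax is unchanged — the hallmark of competitive inhibition.

competitive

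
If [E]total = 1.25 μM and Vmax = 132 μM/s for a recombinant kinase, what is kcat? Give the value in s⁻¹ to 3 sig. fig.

106 s⁻¹

kcat = Vmax/[E]total = 132 μM/s / 1.25 μM = 106 s⁻¹.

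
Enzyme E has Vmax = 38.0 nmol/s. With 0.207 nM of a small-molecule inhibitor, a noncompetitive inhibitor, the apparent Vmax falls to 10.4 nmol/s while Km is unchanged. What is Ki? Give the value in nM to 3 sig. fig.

Noncompetitive: Vmax,app = Vmax/α with α = 1 + [I]/Ki.
α = Vmax/Vmax,app = 38.0/10.4 = 3.654.
Since α = 1 + [I]/Ki, [I]/Ki = 3.654 − 1 = 2.654 and Ki = 0.207/2.654 = 0.0780 nM.

0.0780 nM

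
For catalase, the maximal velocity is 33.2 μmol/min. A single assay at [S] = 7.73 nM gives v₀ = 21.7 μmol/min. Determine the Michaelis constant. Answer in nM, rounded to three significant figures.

4.10 nM

v/Vmax = 21.7/33.2 = 0.6536 = [S]/(Km+[S]).
So Km + [S] = [S]/0.6536 = 11.83 nM, giving Km = 11.83 − 7.73 = 4.10 nM.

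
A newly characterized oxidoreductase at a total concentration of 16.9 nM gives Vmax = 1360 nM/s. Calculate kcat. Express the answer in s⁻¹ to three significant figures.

80.5 s⁻¹

kcat = Vmax/[E]total = 1360 nM/s / 16.9 nM = 80.5 s⁻¹.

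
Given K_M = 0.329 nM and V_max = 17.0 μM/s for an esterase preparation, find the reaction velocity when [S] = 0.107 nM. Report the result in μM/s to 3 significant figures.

v = Vmax·[S]/(Km + [S]) = 17.0 × 0.107 / (0.329 + 0.107)
  = 1.819 / 0.4360 = 4.17 μM/s.

4.17 μM/s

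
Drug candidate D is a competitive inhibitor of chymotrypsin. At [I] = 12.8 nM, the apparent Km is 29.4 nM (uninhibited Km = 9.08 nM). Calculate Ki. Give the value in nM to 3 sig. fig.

5.72 nM

Competitive: Km,app = α·Km with α = 1 + [I]/Ki.
α = Km,app/Km = 29.4/9.08 = 3.238.
Since α = 1 + [I]/Ki, [I]/Ki = 3.238 − 1 = 2.238 and Ki = 12.8/2.238 = 5.72 nM.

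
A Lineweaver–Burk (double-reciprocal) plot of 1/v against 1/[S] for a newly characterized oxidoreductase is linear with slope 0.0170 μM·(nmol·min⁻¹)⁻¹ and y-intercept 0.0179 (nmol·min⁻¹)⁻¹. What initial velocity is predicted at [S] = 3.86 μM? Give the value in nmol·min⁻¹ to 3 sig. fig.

The y-intercept is 1/Vmax, so Vmax = 1/0.0179 = 55.9 nmol·min⁻¹.
The slope is Km/Vmax, so Km = 0.0170 × 55.9 = 0.950 μM.
Then v = 55.9 × 3.86/(0.950 + 3.86) = 44.8 nmol·min⁻¹.

44.8 nmol·min⁻¹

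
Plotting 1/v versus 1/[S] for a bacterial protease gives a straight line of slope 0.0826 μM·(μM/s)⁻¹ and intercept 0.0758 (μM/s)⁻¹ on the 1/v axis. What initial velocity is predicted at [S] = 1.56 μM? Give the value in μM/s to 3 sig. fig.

7.77 μM/s

The y-intercept is 1/Vmax, so Vmax = 1/0.0758 = 13.2 μM/s.
The slope is Km/Vmax, so Km = 0.0826 × 13.2 = 1.09 μM.
Then v = 13.2 × 1.56/(1.09 + 1.56) = 7.77 μM/s.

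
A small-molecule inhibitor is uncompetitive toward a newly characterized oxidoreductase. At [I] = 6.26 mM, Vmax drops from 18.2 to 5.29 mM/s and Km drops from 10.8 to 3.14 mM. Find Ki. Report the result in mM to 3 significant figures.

Uncompetitive: Vmax,app = Vmax/α (and Km,app = Km/α) with α = 1 + [I]/Ki.
α = Vmax/Vmax,app = 18.2/5.29 = 3.440.
Ki = [I]/(α − 1) = 6.26/2.440 = 2.57 mM.

2.57 mM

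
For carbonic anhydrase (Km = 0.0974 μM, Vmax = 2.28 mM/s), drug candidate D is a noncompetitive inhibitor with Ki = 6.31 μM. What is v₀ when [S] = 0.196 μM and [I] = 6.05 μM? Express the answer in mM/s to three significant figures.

α = 1 + [I]/Ki = 1 + 6.05/6.31 = 1.959.
For a noncompetitive inhibitor, Vmax is reduced to Vmax/α while Km is unchanged: Km,app = 0.0974 μM, Vmax,app = 1.16 mM/s.
v = Vmax,app·[S]/(Km,app + [S]) = 1.16 × 0.196/(0.0974 + 0.196) = 0.778 mM/s.

0.778 mM/s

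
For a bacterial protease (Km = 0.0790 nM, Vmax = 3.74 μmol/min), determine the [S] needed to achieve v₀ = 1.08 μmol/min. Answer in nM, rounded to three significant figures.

The required fractional saturation is v/Vmax = 1.08/3.74 = 0.2888.
Then [S]/(Km+[S]) = 0.2888 ⇒ [S] = 0.0790 × 0.2888/(1 − 0.2888) = 0.0321 nM.

0.0321 nM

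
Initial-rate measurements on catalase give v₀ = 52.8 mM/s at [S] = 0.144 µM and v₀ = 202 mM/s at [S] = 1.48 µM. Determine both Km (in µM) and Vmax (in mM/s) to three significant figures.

Km = 0.648 µM; Vmax = 290 mM/s

In reciprocal form, 1/v = (Km/Vmax)·(1/[S]) + 1/Vmax. The two points give (1/[S], 1/v) = (6.944, 0.01894) and (0.6757, 0.004950).
Slope = (0.01894 − 0.004950)/(6.944 − 0.6757) = 0.002232; intercept = 0.01894 − 0.002232×6.944 = 0.003443.
Vmax = 1/intercept = 290 mM/s; Km = slope × Vmax = 0.002232 × 290 = 0.648 µM.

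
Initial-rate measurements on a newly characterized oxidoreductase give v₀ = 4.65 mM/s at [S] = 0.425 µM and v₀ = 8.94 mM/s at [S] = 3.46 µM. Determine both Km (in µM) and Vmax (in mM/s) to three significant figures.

In reciprocal form, 1/v = (Km/Vmax)·(1/[S]) + 1/Vmax. The two points give (1/[S], 1/v) = (2.353, 0.2151) and (0.2890, 0.1119).
Slope = (0.2151 − 0.1119)/(2.353 − 0.2890) = 0.05000; intercept = 0.2151 − 0.05000×2.353 = 0.09741.
Vmax = 1/intercept = 10.3 mM/s; Km = slope × Vmax = 0.05000 × 10.3 = 0.513 µM.

Km = 0.513 µM; Vmax = 10.3 mM/s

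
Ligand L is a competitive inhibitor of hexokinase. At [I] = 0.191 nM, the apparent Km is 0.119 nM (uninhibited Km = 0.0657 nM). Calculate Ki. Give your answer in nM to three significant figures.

Competitive: Km,app = α·Km with α = 1 + [I]/Ki.
α = Km,app/Km = 0.119/0.0657 = 1.811.
Since α = 1 + [I]/Ki, [I]/Ki = 1.811 − 1 = 0.8113 and Ki = 0.191/0.8113 = 0.235 nM.

0.235 nM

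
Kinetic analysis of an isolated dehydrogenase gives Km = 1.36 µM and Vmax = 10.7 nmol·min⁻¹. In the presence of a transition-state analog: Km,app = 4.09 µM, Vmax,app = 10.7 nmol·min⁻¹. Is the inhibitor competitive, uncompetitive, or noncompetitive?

Km increases (1.36 → 4.09 µM) while Vmax is unchanged — the hallmark of competitive inhibition.

competitive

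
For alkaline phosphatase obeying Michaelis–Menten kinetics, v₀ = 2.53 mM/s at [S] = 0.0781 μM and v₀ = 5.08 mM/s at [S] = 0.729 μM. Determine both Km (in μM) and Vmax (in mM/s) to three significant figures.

From v = Vmax[S]/(Km+[S]), each point gives Vmax = v(Km+[S])/[S].
Equating: 2.53(Km+0.0781)/0.0781 = 5.08(Km+0.729)/0.729.
32.39·Km + 2.53 = 6.968·Km + 5.08, so (32.39 − 6.968)·Km = 5.08 − 2.53.
Km = 2.550/25.43 = 0.100 μM; then Vmax = 2.53(0.100+0.0781)/0.0781 = 5.78 mM/s.

Km = 0.100 μM; Vmax = 5.78 mM/s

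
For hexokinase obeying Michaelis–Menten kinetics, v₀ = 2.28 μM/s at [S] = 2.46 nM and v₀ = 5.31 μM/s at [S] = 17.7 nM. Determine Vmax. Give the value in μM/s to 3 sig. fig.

6.76 μM/s

In reciprocal form, 1/v = (Km/Vmax)·(1/[S]) + 1/Vmax. The two points give (1/[S], 1/v) = (0.4065, 0.4386) and (0.05650, 0.1883).
Slope = (0.4386 − 0.1883)/(0.4065 − 0.05650) = 0.7151; intercept = 0.4386 − 0.7151×0.4065 = 0.1479.
Vmax = 1/intercept = 6.76 μM/s; Km = slope × Vmax = 0.7151 × 6.76 = 4.83 nM.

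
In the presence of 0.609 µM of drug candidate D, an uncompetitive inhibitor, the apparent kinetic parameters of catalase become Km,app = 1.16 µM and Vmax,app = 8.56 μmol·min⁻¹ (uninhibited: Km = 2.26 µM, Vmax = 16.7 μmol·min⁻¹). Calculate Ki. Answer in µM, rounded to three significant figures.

Uncompetitive: Vmax,app = Vmax/α (and Km,app = Km/α) with α = 1 + [I]/Ki.
α = Vmax/Vmax,app = 16.7/8.56 = 1.951.
Ki = [I]/(α − 1) = 0.609/0.9509 = 0.640 µM.

0.640 µM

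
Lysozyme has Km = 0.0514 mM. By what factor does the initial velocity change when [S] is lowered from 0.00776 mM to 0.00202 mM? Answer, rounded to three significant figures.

The fractional saturations are [S]/(Km+[S]) = 0.00776/0.05916 = 0.1312 and 0.00202/0.05342 = 0.03781.
v₂/v₁ is just their ratio: 0.03781/0.1312 = 0.288.

0.288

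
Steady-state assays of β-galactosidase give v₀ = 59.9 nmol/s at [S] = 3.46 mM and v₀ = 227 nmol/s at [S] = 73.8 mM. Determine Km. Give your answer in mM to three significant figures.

From v = Vmax[S]/(Km+[S]), each point gives Vmax = v(Km+[S])/[S].
Equating: 59.9(Km+3.46)/3.46 = 227(Km+73.8)/73.8.
17.31·Km + 59.9 = 3.076·Km + 227, so (17.31 − 3.076)·Km = 227 − 59.9.
Km = 167.1/14.24 = 11.7 mM; then Vmax = 59.9(11.7+3.46)/3.46 = 263 nmol/s.

11.7 mM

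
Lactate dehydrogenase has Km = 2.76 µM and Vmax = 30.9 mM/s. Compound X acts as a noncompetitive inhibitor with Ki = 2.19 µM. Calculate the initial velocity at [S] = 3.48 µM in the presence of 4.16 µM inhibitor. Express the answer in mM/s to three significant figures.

5.94 mM/s

α = 1 + [I]/Ki = 1 + 4.16/2.19 = 2.900.
For a noncompetitive inhibitor, Vmax is reduced to Vmax/α while Km is unchanged: Km,app = 2.76 µM, Vmax,app = 10.7 mM/s.
v = Vmax,app·[S]/(Km,app + [S]) = 10.7 × 3.48/(2.76 + 3.48) = 5.94 mM/s.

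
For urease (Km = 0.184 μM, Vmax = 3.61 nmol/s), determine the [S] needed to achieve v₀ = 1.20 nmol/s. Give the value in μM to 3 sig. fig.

The required fractional saturation is v/Vmax = 1.20/3.61 = 0.3324.
Then [S]/(Km+[S]) = 0.3324 ⇒ [S] = 0.184 × 0.3324/(1 − 0.3324) = 0.0916 μM.

0.0916 μM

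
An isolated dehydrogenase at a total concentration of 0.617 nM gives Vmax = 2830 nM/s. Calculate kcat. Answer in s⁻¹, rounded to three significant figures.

4590 s⁻¹

kcat = Vmax/[E]total = 2830 nM/s / 0.617 nM = 4590 s⁻¹.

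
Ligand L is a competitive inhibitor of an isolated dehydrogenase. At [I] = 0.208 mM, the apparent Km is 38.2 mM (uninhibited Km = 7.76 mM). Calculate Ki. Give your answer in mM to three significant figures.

0.0530 mM

Competitive: Km,app = α·Km with α = 1 + [I]/Ki.
α = Km,app/Km = 38.2/7.76 = 4.923.
Since α = 1 + [I]/Ki, [I]/Ki = 4.923 − 1 = 3.923 and Ki = 0.208/3.923 = 0.0530 mM.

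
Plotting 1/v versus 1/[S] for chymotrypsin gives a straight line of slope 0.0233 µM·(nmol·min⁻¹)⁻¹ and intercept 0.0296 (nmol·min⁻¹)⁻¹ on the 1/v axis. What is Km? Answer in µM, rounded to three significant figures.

0.787 µM

y-intercept = 1/Vmax ⇒ Vmax = 33.8 nmol·min⁻¹; slope = Km/Vmax ⇒ Km = slope × Vmax.
Km = 0.0233 × 33.8 = 0.787 µM.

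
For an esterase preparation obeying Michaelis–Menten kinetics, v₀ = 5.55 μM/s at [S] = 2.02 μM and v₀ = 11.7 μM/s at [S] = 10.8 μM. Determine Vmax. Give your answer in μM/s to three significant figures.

From v = Vmax[S]/(Km+[S]), each point gives Vmax = v(Km+[S])/[S].
Equating: 5.55(Km+2.02)/2.02 = 11.7(Km+10.8)/10.8.
2.748·Km + 5.55 = 1.083·Km + 11.7, so (2.748 − 1.083)·Km = 11.7 − 5.55.
Km = 6.150/1.664 = 3.70 μM; then Vmax = 5.55(3.70+2.02)/2.02 = 15.7 μM/s.

15.7 μM/s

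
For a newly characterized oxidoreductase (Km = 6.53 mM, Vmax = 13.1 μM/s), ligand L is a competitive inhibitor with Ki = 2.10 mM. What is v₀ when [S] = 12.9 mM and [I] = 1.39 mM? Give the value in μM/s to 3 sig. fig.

7.11 μM/s

α = 1 + [I]/Ki = 1 + 1.39/2.10 = 1.662.
For a competitive inhibitor, Vmax is unchanged and the apparent Km becomes α·Km: Km,app = 10.9 mM, Vmax,app = 13.1 μM/s.
v = Vmax,app·[S]/(Km,app + [S]) = 13.1 × 12.9/(10.9 + 12.9) = 7.11 μM/s.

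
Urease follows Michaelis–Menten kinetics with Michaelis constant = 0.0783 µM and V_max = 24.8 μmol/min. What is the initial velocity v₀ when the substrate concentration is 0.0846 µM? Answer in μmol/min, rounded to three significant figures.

12.9 μmol/min

[S]/(Km+[S]) = 0.0846/0.1629 = 0.5193, the fractional saturation.
v = 0.5193 × Vmax = 0.5193 × 24.8 = 12.9 μmol/min.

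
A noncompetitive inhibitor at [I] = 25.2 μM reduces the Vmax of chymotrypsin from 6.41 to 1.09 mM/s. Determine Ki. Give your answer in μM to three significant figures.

5.16 μM

Noncompetitive: Vmax,app = Vmax/α with α = 1 + [I]/Ki.
α = Vmax/Vmax,app = 6.41/1.09 = 5.881.
Ki = [I]/(α − 1) = 25.2/4.881 = 5.16 μM.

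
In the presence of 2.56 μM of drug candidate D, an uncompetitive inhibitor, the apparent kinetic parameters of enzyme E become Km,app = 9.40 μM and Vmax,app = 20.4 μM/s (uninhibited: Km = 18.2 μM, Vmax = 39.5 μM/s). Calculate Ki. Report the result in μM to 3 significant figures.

Uncompetitive: Vmax,app = Vmax/α (and Km,app = Km/α) with α = 1 + [I]/Ki.
α = Vmax/Vmax,app = 39.5/20.4 = 1.936.
Ki = [I]/(α − 1) = 2.56/0.9363 = 2.73 μM.

2.73 μM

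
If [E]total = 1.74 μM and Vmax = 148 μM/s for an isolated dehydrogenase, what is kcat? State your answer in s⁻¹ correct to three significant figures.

kcat = Vmax/[E]total = 148 μM/s / 1.74 μM = 85.1 s⁻¹.

85.1 s⁻¹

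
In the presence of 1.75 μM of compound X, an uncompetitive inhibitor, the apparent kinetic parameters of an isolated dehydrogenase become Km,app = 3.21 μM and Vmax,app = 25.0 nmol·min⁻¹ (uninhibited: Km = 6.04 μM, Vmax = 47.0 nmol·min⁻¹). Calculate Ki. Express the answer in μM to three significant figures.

Uncompetitive: Vmax,app = Vmax/α (and Km,app = Km/α) with α = 1 + [I]/Ki.
α = Vmax/Vmax,app = 47.0/25.0 = 1.880.
Since α = 1 + [I]/Ki, [I]/Ki = 1.880 − 1 = 0.8800 and Ki = 1.75/0.8800 = 1.99 μM.

1.99 μM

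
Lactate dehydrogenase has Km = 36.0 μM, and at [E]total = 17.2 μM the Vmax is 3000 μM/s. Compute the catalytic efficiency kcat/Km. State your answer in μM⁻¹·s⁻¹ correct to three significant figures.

kcat = Vmax/[E]total = 3000/17.2 = 174 s⁻¹.
kcat/Km = 174/36.0 = 4.84 μM⁻¹·s⁻¹.

4.84 μM⁻¹·s⁻¹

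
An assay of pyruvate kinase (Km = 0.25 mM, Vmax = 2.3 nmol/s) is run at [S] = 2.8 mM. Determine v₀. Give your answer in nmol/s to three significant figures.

2.11 nmol/s

v = Vmax·[S]/(Km + [S]) = 2.3 × 2.8 / (0.25 + 2.8)
  = 6.440 / 3.050 = 2.11 nmol/s.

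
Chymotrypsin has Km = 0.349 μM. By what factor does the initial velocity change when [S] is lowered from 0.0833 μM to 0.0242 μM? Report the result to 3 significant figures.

Since Vmax cancels, v₂/v₁ = [S]₂(Km+[S]₁) / [S]₁(Km+[S]₂).
= 0.0242×(0.349+0.0833) / (0.0833×(0.349+0.0242)) = 0.01046/0.03109 = 0.337.

0.337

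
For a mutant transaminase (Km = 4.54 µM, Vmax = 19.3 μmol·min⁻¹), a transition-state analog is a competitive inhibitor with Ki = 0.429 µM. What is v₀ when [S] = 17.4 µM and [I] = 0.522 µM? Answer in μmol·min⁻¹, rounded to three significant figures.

α = 1 + [I]/Ki = 1 + 0.522/0.429 = 2.217.
For a competitive inhibitor, Vmax is unchanged and the apparent Km becomes α·Km: Km,app = 10.1 µM, Vmax,app = 19.3 μmol·min⁻¹.
v = Vmax,app·[S]/(Km,app + [S]) = 19.3 × 17.4/(10.1 + 17.4) = 12.2 μmol·min⁻¹.

12.2 μmol·min⁻¹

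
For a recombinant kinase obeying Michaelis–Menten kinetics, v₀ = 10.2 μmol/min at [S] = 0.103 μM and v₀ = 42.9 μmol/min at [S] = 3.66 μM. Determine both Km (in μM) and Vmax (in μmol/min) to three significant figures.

Km = 0.375 μM; Vmax = 47.3 μmol/min

From v = Vmax[S]/(Km+[S]), each point gives Vmax = v(Km+[S])/[S].
Equating: 10.2(Km+0.103)/0.103 = 42.9(Km+3.66)/3.66.
99.03·Km + 10.2 = 11.72·Km + 42.9, so (99.03 − 11.72)·Km = 42.9 − 10.2.
Km = 32.70/87.31 = 0.375 μM; then Vmax = 10.2(0.375+0.103)/0.103 = 47.3 μmol/min.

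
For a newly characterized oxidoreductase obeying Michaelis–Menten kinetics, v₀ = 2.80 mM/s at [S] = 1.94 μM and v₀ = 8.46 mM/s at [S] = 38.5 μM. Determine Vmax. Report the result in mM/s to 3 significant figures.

9.48 mM/s

From v = Vmax[S]/(Km+[S]), each point gives Vmax = v(Km+[S])/[S].
Equating: 2.80(Km+1.94)/1.94 = 8.46(Km+38.5)/38.5.
1.443·Km + 2.80 = 0.2197·Km + 8.46, so (1.443 − 0.2197)·Km = 8.46 − 2.80.
Km = 5.660/1.224 = 4.63 μM; then Vmax = 2.80(4.63+1.94)/1.94 = 9.48 mM/s.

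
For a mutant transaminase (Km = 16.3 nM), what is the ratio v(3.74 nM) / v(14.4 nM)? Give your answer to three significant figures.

0.398

The fractional saturations are [S]/(Km+[S]) = 14.4/30.70 = 0.4691 and 3.74/20.04 = 0.1866.
v₂/v₁ is just their ratio: 0.1866/0.4691 = 0.398.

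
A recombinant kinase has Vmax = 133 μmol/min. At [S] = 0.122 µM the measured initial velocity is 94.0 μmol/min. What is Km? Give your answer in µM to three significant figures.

0.0506 µM

v/Vmax = 94.0/133 = 0.7068 = [S]/(Km+[S]).
So Km + [S] = [S]/0.7068 = 0.1726 µM, giving Km = 0.1726 − 0.122 = 0.0506 µM.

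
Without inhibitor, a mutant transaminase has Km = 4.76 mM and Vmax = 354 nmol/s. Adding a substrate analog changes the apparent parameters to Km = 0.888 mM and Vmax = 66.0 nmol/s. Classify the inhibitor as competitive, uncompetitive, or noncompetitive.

uncompetitive

Both Km and Vmax decrease by the same factor (~5.36-fold) — characteristic of uncompetitive inhibition.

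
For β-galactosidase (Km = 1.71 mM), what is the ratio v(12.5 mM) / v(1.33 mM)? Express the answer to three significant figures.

The fractional saturations are [S]/(Km+[S]) = 1.33/3.040 = 0.4375 and 12.5/14.21 = 0.8797.
v₂/v₁ is just their ratio: 0.8797/0.4375 = 2.01.

2.01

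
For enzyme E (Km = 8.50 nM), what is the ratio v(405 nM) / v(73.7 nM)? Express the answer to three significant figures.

1.09

Since Vmax cancels, v₂/v₁ = [S]₂(Km+[S]₁) / [S]₁(Km+[S]₂).
= 405×(8.50+73.7) / (73.7×(8.50+405)) = 33290/30470 = 1.09.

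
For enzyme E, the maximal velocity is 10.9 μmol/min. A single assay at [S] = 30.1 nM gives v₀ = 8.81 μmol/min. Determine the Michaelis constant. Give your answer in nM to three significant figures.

7.14 nM

From v = Vmax[S]/(Km+[S]), Km = [S](Vmax − v)/v.
Km = 30.1 × (10.9 − 8.81) / 8.81 = 62.91/8.81 = 7.14 nM.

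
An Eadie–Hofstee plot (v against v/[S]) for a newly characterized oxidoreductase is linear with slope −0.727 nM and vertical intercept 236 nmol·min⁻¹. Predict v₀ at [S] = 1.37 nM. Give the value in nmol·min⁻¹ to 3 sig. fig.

In the Eadie–Hofstee form v = Vmax − Km·(v/[S]), the slope is −Km and the intercept is Vmax, so Km = 0.727 nM and Vmax = 236 nmol·min⁻¹.
v = 236 × 1.37/(0.727 + 1.37) = 154 nmol·min⁻¹.

154 nmol·min⁻¹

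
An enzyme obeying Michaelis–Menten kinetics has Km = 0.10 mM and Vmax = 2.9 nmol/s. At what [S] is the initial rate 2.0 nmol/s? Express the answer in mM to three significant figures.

0.222 mM

The required fractional saturation is v/Vmax = 2.0/2.9 = 0.6897.
Then [S]/(Km+[S]) = 0.6897 ⇒ [S] = 0.10 × 0.6897/(1 − 0.6897) = 0.222 mM.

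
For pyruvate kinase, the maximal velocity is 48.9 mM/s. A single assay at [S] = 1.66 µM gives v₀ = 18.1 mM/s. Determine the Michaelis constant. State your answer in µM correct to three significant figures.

2.82 µM

v/Vmax = 18.1/48.9 = 0.3701 = [S]/(Km+[S]).
So Km + [S] = [S]/0.3701 = 4.485 µM, giving Km = 4.485 − 1.66 = 2.82 µM.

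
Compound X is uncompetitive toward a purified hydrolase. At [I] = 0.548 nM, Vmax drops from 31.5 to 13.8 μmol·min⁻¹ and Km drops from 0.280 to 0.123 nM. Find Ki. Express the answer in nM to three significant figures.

0.427 nM

Uncompetitive: Vmax,app = Vmax/α (and Km,app = Km/α) with α = 1 + [I]/Ki.
α = Vmax/Vmax,app = 31.5/13.8 = 2.283.
Ki = [I]/(α − 1) = 0.548/1.283 = 0.427 nM.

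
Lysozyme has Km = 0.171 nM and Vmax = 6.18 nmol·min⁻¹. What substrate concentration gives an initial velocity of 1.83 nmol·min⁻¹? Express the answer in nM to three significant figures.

The required fractional saturation is v/Vmax = 1.83/6.18 = 0.2961.
Then [S]/(Km+[S]) = 0.2961 ⇒ [S] = 0.171 × 0.2961/(1 − 0.2961) = 0.0719 nM.

0.0719 nM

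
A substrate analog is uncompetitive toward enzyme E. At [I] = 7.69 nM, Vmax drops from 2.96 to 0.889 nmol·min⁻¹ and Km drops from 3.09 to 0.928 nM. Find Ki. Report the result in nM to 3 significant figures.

3.30 nM

Uncompetitive: Vmax,app = Vmax/α (and Km,app = Km/α) with α = 1 + [I]/Ki.
α = Vmax/Vmax,app = 2.96/0.889 = 3.330.
Since α = 1 + [I]/Ki, [I]/Ki = 3.330 − 1 = 2.330 and Ki = 7.69/2.330 = 3.30 nM.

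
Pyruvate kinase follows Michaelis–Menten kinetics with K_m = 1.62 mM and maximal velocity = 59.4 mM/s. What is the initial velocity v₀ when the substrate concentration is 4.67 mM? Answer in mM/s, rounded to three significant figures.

v = Vmax·[S]/(Km + [S]) = 59.4 × 4.67 / (1.62 + 4.67)
  = 277.4 / 6.290 = 44.1 mM/s.

44.1 mM/s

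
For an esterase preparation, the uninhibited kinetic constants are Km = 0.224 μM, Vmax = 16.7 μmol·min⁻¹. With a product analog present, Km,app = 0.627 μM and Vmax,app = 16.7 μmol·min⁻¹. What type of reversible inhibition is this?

competitive

Km increases (0.224 → 0.627 μM) while Vmax is unchanged — the hallmark of competitive inhibition.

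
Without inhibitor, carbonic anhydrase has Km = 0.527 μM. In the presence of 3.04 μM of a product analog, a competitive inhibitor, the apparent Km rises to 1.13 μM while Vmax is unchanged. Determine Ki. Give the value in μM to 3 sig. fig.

Competitive: Km,app = α·Km with α = 1 + [I]/Ki.
α = Km,app/Km = 1.13/0.527 = 2.144.
Since α = 1 + [I]/Ki, [I]/Ki = 2.144 − 1 = 1.144 and Ki = 3.04/1.144 = 2.66 μM.

2.66 μM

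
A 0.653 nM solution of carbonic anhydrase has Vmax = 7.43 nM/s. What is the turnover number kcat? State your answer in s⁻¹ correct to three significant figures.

11.4 s⁻¹

kcat = Vmax/[E]total = 7.43 nM/s / 0.653 nM = 11.4 s⁻¹.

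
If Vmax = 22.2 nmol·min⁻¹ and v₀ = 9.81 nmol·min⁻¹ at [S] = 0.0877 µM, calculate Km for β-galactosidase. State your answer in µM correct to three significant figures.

0.111 µM

v/Vmax = 9.81/22.2 = 0.4419 = [S]/(Km+[S]).
So Km + [S] = [S]/0.4419 = 0.1985 µM, giving Km = 0.1985 − 0.0877 = 0.111 µM.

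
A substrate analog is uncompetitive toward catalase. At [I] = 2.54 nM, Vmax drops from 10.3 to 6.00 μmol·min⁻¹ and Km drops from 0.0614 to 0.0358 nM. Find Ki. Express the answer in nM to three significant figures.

Uncompetitive: Vmax,app = Vmax/α (and Km,app = Km/α) with α = 1 + [I]/Ki.
α = Vmax/Vmax,app = 10.3/6.00 = 1.717.
Since α = 1 + [I]/Ki, [I]/Ki = 1.717 − 1 = 0.7167 and Ki = 2.54/0.7167 = 3.54 nM.

3.54 nM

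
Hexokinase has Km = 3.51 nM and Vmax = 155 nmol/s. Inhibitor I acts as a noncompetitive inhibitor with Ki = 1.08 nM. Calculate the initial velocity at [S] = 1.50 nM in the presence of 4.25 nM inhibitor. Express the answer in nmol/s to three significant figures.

α = 1 + [I]/Ki = 1 + 4.25/1.08 = 4.935.
For a noncompetitive inhibitor, Vmax is reduced to Vmax/α while Km is unchanged: Km,app = 3.51 nM, Vmax,app = 31.4 nmol/s.
v = Vmax,app·[S]/(Km,app + [S]) = 31.4 × 1.50/(3.51 + 1.50) = 9.40 nmol/s.

9.40 nmol/s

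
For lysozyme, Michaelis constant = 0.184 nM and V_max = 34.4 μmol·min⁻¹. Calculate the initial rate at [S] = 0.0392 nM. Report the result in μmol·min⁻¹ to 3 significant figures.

v = Vmax·[S]/(Km + [S]) = 34.4 × 0.0392 / (0.184 + 0.0392)
  = 1.348 / 0.2232 = 6.04 μmol·min⁻¹.

6.04 μmol·min⁻¹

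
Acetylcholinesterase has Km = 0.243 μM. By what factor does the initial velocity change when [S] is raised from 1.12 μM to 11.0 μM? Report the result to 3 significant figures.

The fractional saturations are [S]/(Km+[S]) = 1.12/1.363 = 0.8217 and 11.0/11.24 = 0.9784.
v₂/v₁ is just their ratio: 0.9784/0.8217 = 1.19.

1.19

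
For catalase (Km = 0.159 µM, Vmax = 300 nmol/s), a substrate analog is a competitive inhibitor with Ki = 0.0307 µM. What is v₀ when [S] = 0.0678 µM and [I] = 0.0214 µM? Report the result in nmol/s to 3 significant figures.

α = 1 + [I]/Ki = 1 + 0.0214/0.0307 = 1.697.
For a competitive inhibitor, Vmax is unchanged and the apparent Km becomes α·Km: Km,app = 0.270 µM, Vmax,app = 300 nmol/s.
v = Vmax,app·[S]/(Km,app + [S]) = 300 × 0.0678/(0.270 + 0.0678) = 60.2 nmol/s.

60.2 nmol/s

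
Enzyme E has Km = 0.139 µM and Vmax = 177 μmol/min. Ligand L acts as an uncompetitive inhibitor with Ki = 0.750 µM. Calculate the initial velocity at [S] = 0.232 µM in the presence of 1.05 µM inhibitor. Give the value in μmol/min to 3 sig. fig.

59.0 μmol/min

α = 1 + [I]/Ki = 1 + 1.05/0.750 = 2.400.
For an uncompetitive inhibitor, both parameters are divided by α, giving Vmax/α and Km/α: Km,app = 0.0579 µM, Vmax,app = 73.7 μmol/min.
v = Vmax,app·[S]/(Km,app + [S]) = 73.7 × 0.232/(0.0579 + 0.232) = 59.0 μmol/min.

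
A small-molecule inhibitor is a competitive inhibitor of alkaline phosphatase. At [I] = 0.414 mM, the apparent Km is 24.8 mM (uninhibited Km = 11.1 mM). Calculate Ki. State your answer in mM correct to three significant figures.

0.335 mM

Competitive: Km,app = α·Km with α = 1 + [I]/Ki.
α = Km,app/Km = 24.8/11.1 = 2.234.
Since α = 1 + [I]/Ki, [I]/Ki = 2.234 − 1 = 1.234 and Ki = 0.414/1.234 = 0.335 mM.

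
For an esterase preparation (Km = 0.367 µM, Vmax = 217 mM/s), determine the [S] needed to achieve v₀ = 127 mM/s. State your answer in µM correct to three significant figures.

0.518 µM

The required fractional saturation is v/Vmax = 127/217 = 0.5853.
Then [S]/(Km+[S]) = 0.5853 ⇒ [S] = 0.367 × 0.5853/(1 − 0.5853) = 0.518 µM.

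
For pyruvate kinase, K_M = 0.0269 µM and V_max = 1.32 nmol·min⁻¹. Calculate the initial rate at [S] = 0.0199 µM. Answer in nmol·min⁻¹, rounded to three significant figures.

[S]/(Km+[S]) = 0.0199/0.04680 = 0.4252, the fractional saturation.
v = 0.4252 × Vmax = 0.4252 × 1.32 = 0.561 nmol·min⁻¹.

0.561 nmol·min⁻¹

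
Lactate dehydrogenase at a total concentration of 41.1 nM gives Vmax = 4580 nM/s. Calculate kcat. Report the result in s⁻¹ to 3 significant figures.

kcat = Vmax/[E]total = 4580 nM/s / 41.1 nM = 111 s⁻¹.

111 s⁻¹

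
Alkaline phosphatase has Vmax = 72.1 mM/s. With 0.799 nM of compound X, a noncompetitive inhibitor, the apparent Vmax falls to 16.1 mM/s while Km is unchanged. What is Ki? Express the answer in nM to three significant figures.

0.230 nM

Noncompetitive: Vmax,app = Vmax/α with α = 1 + [I]/Ki.
α = Vmax/Vmax,app = 72.1/16.1 = 4.478.
Ki = [I]/(α − 1) = 0.799/3.478 = 0.230 nM.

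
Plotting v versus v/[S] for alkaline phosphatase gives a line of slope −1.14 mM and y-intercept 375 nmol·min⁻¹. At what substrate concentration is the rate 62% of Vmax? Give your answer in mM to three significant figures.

1.86 mM

The Eadie–Hofstee slope gives Km = 1.14 mM (slope = −Km).
v/Vmax = [S]/(Km+[S]) = 0.62 ⇒ [S] = Km·0.62/(1−0.62) = 1.14 × 1.632 = 1.86 mM.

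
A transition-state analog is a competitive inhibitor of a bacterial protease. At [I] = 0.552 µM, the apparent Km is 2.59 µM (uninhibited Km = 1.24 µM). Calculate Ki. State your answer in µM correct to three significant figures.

0.507 µM

Competitive: Km,app = α·Km with α = 1 + [I]/Ki.
α = Km,app/Km = 2.59/1.24 = 2.089.
Since α = 1 + [I]/Ki, [I]/Ki = 2.089 − 1 = 1.089 and Ki = 0.552/1.089 = 0.507 µM.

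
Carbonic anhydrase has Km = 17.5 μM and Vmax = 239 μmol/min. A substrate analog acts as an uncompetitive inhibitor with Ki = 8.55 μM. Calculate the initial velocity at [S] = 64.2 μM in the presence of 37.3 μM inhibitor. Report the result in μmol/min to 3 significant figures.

With α = 1 + [I]/Ki = 1 + 37.3/8.55 = 5.363, the uncompetitive rate law is v = (Vmax/α)·[S] / (Km/α + [S]).
v = (239/5.363)×64.2 / (17.5/5.363 + 64.2) = 2861/67.46 = 42.4 μmol/min.

42.4 μmol/min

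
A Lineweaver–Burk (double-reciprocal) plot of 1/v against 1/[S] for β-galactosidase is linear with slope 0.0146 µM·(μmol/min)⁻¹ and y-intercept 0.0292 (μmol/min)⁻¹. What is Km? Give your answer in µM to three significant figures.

0.500 µM

y-intercept = 1/Vmax ⇒ Vmax = 34.2 μmol/min; slope = Km/Vmax ⇒ Km = slope × Vmax.
Km = 0.0146 × 34.2 = 0.500 µM.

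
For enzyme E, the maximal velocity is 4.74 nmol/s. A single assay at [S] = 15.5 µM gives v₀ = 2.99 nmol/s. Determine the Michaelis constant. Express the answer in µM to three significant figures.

v/Vmax = 2.99/4.74 = 0.6308 = [S]/(Km+[S]).
So Km + [S] = [S]/0.6308 = 24.57 µM, giving Km = 24.57 − 15.5 = 9.07 µM.

9.07 µM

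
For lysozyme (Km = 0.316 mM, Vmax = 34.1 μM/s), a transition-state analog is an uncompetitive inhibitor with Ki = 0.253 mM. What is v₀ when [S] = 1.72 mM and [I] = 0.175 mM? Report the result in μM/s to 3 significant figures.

α = 1 + [I]/Ki = 1 + 0.175/0.253 = 1.692.
For an uncompetitive inhibitor, both parameters are divided by α, giving Vmax/α and Km/α: Km,app = 0.187 mM, Vmax,app = 20.2 μM/s.
v = Vmax,app·[S]/(Km,app + [S]) = 20.2 × 1.72/(0.187 + 1.72) = 18.2 μM/s.

18.2 μM/s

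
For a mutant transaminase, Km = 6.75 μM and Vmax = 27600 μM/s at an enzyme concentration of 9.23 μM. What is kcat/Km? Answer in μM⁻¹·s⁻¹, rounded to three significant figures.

443 μM⁻¹·s⁻¹

kcat = Vmax/[E]total = 27600/9.23 = 2990 s⁻¹.
kcat/Km = 2990/6.75 = 443 μM⁻¹·s⁻¹.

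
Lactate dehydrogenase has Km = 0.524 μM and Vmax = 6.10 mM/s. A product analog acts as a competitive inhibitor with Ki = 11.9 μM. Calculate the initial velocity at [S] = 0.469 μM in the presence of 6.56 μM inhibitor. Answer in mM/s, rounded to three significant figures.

2.23 mM/s

α = 1 + [I]/Ki = 1 + 6.56/11.9 = 1.551.
For a competitive inhibitor, Vmax is unchanged and the apparent Km becomes α·Km: Km,app = 0.813 μM, Vmax,app = 6.10 mM/s.
v = Vmax,app·[S]/(Km,app + [S]) = 6.10 × 0.469/(0.813 + 0.469) = 2.23 mM/s.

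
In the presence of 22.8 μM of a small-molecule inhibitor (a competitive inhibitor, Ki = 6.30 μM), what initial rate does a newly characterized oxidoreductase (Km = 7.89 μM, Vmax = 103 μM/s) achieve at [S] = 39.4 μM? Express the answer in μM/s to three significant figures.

53.5 μM/s

With α = 1 + [I]/Ki = 1 + 22.8/6.30 = 4.619, the competitive rate law is v = Vmax[S] / (αKm + [S]).
v = 103×39.4 / (4.619×7.89 + 39.4) = 4058/75.84 = 53.5 μM/s.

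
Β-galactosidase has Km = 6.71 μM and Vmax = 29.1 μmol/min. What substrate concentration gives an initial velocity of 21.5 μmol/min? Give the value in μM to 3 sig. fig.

19.0 μM

Rearranging v = Vmax[S]/(Km+[S]) gives [S] = Km·v/(Vmax − v).
[S] = 6.71 × 21.5 / (29.1 − 21.5) = 144.3/7.600 = 19.0 μM.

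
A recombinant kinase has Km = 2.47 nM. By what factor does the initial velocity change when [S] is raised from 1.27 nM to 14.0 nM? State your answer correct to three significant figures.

The fractional saturations are [S]/(Km+[S]) = 1.27/3.740 = 0.3396 and 14.0/16.47 = 0.8500.
v₂/v₁ is just their ratio: 0.8500/0.3396 = 2.50.

2.50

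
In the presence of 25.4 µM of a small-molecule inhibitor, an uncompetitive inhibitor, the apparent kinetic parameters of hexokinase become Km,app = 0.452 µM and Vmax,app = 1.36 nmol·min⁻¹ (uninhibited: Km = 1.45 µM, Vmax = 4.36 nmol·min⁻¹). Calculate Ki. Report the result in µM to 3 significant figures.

Uncompetitive: Vmax,app = Vmax/α (and Km,app = Km/α) with α = 1 + [I]/Ki.
α = Vmax/Vmax,app = 4.36/1.36 = 3.206.
Ki = [I]/(α − 1) = 25.4/2.206 = 11.5 µM.

11.5 µM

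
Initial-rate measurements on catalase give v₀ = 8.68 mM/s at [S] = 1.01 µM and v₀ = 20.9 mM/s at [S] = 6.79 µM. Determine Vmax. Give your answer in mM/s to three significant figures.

In reciprocal form, 1/v = (Km/Vmax)·(1/[S]) + 1/Vmax. The two points give (1/[S], 1/v) = (0.9901, 0.1152) and (0.1473, 0.04785).
Slope = (0.1152 − 0.04785)/(0.9901 − 0.1473) = 0.07992; intercept = 0.1152 − 0.07992×0.9901 = 0.03608.
Vmax = 1/intercept = 27.7 mM/s; Km = slope × Vmax = 0.07992 × 27.7 = 2.22 µM.

27.7 mM/s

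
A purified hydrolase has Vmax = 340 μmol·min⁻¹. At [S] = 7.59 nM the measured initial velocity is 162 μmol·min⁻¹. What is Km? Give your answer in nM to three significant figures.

8.34 nM

From v = Vmax[S]/(Km+[S]), Km = [S](Vmax − v)/v.
Km = 7.59 × (340 − 162) / 162 = 1351/162 = 8.34 nM.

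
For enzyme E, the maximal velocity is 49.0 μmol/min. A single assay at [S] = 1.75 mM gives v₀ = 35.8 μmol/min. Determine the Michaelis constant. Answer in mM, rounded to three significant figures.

0.645 mM

v/Vmax = 35.8/49.0 = 0.7306 = [S]/(Km+[S]).
So Km + [S] = [S]/0.7306 = 2.395 mM, giving Km = 2.395 − 1.75 = 0.645 mM.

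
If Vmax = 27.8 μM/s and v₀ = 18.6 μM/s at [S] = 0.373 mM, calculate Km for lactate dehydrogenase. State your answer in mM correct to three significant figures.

0.184 mM

From v = Vmax[S]/(Km+[S]), Km = [S](Vmax − v)/v.
Km = 0.373 × (27.8 − 18.6) / 18.6 = 3.432/18.6 = 0.184 mM.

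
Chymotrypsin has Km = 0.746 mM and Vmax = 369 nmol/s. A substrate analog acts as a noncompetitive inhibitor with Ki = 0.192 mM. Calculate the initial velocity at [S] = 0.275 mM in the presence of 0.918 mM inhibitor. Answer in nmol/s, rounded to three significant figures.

With α = 1 + [I]/Ki = 1 + 0.918/0.192 = 5.781, the noncompetitive rate law is v = (Vmax/α)·[S] / (Km + [S]).
v = (369/5.781)×0.275 / (0.746 + 0.275) = 17.55/1.021 = 17.2 nmol/s.

17.2 nmol/s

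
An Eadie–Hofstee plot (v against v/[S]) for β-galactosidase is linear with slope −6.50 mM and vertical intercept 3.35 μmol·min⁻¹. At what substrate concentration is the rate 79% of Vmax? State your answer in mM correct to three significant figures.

The Eadie–Hofstee slope gives Km = 6.50 mM (slope = −Km).
v/Vmax = [S]/(Km+[S]) = 0.79 ⇒ [S] = Km·0.79/(1−0.79) = 6.50 × 3.762 = 24.5 mM.

24.5 mM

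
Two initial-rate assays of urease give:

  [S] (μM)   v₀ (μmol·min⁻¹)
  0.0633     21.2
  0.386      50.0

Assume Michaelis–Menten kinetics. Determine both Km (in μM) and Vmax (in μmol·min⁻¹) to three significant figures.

Km = 0.140 μM; Vmax = 68.2 μmol·min⁻¹

From v = Vmax[S]/(Km+[S]), each point gives Vmax = v(Km+[S])/[S].
Equating: 21.2(Km+0.0633)/0.0633 = 50.0(Km+0.386)/0.386.
334.9·Km + 21.2 = 129.5·Km + 50.0, so (334.9 − 129.5)·Km = 50.0 − 21.2.
Km = 28.80/205.4 = 0.140 μM; then Vmax = 21.2(0.140+0.0633)/0.0633 = 68.2 μmol·min⁻¹.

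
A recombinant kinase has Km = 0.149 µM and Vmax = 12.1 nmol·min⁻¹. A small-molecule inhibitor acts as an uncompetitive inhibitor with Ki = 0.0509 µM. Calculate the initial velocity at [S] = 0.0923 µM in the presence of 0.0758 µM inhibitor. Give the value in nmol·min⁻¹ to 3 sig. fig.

α = 1 + [I]/Ki = 1 + 0.0758/0.0509 = 2.489.
For an uncompetitive inhibitor, both parameters are divided by α, giving Vmax/α and Km/α: Km,app = 0.0599 µM, Vmax,app = 4.86 nmol·min⁻¹.
v = Vmax,app·[S]/(Km,app + [S]) = 4.86 × 0.0923/(0.0599 + 0.0923) = 2.95 nmol·min⁻¹.

2.95 nmol·min⁻¹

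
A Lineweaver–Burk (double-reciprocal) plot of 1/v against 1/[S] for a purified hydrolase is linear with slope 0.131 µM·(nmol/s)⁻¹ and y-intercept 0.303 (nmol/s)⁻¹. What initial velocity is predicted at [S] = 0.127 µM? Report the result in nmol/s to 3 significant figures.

The y-intercept is 1/Vmax, so Vmax = 1/0.303 = 3.30 nmol/s.
The slope is Km/Vmax, so Km = 0.131 × 3.30 = 0.432 µM.
Then v = 3.30 × 0.127/(0.432 + 0.127) = 0.749 nmol/s.

0.749 nmol/s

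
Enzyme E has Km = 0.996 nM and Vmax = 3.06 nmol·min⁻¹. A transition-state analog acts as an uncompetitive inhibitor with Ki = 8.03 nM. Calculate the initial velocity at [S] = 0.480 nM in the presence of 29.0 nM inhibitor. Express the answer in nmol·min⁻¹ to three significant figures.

0.458 nmol·min⁻¹

α = 1 + [I]/Ki = 1 + 29.0/8.03 = 4.611.
For an uncompetitive inhibitor, both parameters are divided by α, giving Vmax/α and Km/α: Km,app = 0.216 nM, Vmax,app = 0.664 nmol·min⁻¹.
v = Vmax,app·[S]/(Km,app + [S]) = 0.664 × 0.480/(0.216 + 0.480) = 0.458 nmol·min⁻¹.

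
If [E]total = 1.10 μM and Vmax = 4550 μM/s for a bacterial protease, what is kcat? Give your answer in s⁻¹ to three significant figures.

kcat = Vmax/[E]total = 4550 μM/s / 1.10 μM = 4140 s⁻¹.

4140 s⁻¹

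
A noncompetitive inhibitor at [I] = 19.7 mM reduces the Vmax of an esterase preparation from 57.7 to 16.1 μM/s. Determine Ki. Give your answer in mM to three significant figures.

7.62 mM

Noncompetitive: Vmax,app = Vmax/α with α = 1 + [I]/Ki.
α = Vmax/Vmax,app = 57.7/16.1 = 3.584.
Ki = [I]/(α − 1) = 19.7/2.584 = 7.62 mM.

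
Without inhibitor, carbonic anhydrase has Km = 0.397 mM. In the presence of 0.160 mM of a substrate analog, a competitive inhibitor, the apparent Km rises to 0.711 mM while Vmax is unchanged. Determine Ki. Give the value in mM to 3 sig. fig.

0.202 mM

Competitive: Km,app = α·Km with α = 1 + [I]/Ki.
α = Km,app/Km = 0.711/0.397 = 1.791.
Ki = [I]/(α − 1) = 0.160/0.7909 = 0.202 mM.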